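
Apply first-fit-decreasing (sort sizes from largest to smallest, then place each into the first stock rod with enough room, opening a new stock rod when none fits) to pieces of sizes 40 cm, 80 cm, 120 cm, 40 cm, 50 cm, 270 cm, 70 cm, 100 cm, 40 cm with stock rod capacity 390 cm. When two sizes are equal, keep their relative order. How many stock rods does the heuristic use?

3

Sorted descending: 270, 120, 100, 80, 70, 50, 40, 40, 40.
  270 → stock rod 1 (new)  [load 270/390]
  120 → stock rod 1  [load 390/390]
  100 → stock rod 2 (new)  [load 100/390]
  80 → stock rod 2  [load 180/390]
  70 → stock rod 2  [load 250/390]
  50 → stock rod 2  [load 300/390]
  40 → stock rod 2  [load 340/390]
  40 → stock rod 2  [load 380/390]
  40 → stock rod 3 (new)  [load 40/390]
3 stock rods opened.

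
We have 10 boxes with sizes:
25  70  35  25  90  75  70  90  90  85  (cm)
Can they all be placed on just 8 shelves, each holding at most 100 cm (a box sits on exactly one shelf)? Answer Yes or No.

A valid assignment using 8 shelves:
  shelf 1: 90 = 90
  shelf 2: 90 = 90
  shelf 3: 90 = 90
  shelf 4: 85 = 85
  shelf 5: 75 + 25 = 100
  shelf 6: 70 + 25 = 95
  shelf 7: 70 = 70
  shelf 8: 35 = 35
Every load is within 100 cm, so 8 shelves suffice.

Yes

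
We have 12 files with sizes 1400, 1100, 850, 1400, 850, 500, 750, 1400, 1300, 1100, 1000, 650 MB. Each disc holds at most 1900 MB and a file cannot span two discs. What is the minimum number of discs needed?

8

Total = 1400 + 1400 + 1400 + 1300 + 1100 + 1100 + 1000 + 850 + 850 + 750 + 650 + 500 = 12300 MB.
Lower bound: ⌈12300/1900⌉ = 7 discs.
A packing using 8 discs:
  disc 1: 1400 + 500 = 1900
  disc 2: 1400 = 1400
  disc 3: 1400 = 1400
  disc 4: 1300 = 1300
  disc 5: 1100 + 750 = 1850
  disc 6: 1100 + 650 = 1750
  disc 7: 1000 + 850 = 1850
  disc 8: 850 = 850
No arrangement into 7 discs stays within capacity, so 8 is optimal.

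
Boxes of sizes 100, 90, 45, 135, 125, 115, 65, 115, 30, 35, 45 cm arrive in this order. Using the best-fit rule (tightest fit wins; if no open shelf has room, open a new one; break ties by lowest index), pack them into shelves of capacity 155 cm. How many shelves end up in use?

7

  100 → shelf 1 (new)  [load 100/155]
  90 → shelf 2 (new)  [load 90/155]
  45 → shelf 1  [load 145/155]
  135 → shelf 3 (new)  [load 135/155]
  125 → shelf 4 (new)  [load 125/155]
  115 → shelf 5 (new)  [load 115/155]
  65 → shelf 2  [load 155/155]
  115 → shelf 6 (new)  [load 115/155]
  30 → shelf 4  [load 155/155]
  35 → shelf 5  [load 150/155]
  45 → shelf 7 (new)  [load 45/155]
7 shelves opened.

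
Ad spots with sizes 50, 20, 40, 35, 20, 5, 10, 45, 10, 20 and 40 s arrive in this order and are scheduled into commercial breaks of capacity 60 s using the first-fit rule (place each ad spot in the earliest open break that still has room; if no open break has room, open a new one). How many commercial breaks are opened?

  50 → break 1 (new)  [load 50/60]
  20 → break 2 (new)  [load 20/60]
  40 → break 2  [load 60/60]
  35 → break 3 (new)  [load 35/60]
  20 → break 3  [load 55/60]
  5 → break 1  [load 55/60]
  10 → break 4 (new)  [load 10/60]
  45 → break 4  [load 55/60]
  10 → break 5 (new)  [load 10/60]
  20 → break 5  [load 30/60]
  40 → break 6 (new)  [load 40/60]
6 commercial breaks opened.

6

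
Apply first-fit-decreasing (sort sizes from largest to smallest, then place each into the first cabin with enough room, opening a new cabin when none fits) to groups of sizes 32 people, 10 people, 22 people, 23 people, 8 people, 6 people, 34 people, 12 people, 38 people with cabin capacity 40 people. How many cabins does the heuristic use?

5

Sorted descending: 38, 34, 32, 23, 22, 12, 10, 8, 6.
  38 → cabin 1 (new)  [load 38/40]
  34 → cabin 2 (new)  [load 34/40]
  32 → cabin 3 (new)  [load 32/40]
  23 → cabin 4 (new)  [load 23/40]
  22 → cabin 5 (new)  [load 22/40]
  12 → cabin 4  [load 35/40]
  10 → cabin 5  [load 32/40]
  8 → cabin 3  [load 40/40]
  6 → cabin 2  [load 40/40]
5 cabins opened.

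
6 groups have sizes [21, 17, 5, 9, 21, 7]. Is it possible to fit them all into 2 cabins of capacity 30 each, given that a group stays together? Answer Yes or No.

Total = 80; ⌈80/30⌉ = 3.
At least 3 cabins are required, but only 2 are allowed.

No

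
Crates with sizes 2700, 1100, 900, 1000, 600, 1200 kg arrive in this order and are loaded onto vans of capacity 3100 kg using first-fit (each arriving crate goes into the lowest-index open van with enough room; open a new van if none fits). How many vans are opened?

  2700 → van 1 (new)  [load 2700/3100]
  1100 → van 2 (new)  [load 1100/3100]
  900 → van 2  [load 2000/3100]
  1000 → van 2  [load 3000/3100]
  600 → van 3 (new)  [load 600/3100]
  1200 → van 3  [load 1800/3100]
3 vans opened.

3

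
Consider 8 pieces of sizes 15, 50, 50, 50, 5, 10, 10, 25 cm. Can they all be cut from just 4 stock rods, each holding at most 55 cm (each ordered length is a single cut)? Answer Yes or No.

Total = 215 cm; ⌈215/55⌉ = 4.
The bound of 4 does not rule out 4, but exhaustive search shows no assignment into 4 stock rods of capacity 55 cm exists — the minimum is 5.

No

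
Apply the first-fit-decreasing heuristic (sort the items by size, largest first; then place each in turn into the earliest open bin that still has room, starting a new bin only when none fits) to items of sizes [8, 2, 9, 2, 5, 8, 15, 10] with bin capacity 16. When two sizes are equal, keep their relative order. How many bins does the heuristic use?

4

Sorted descending: 15, 10, 9, 8, 8, 5, 2, 2.
  15 → bin 1 (new)  [load 15/16]
  10 → bin 2 (new)  [load 10/16]
  9 → bin 3 (new)  [load 9/16]
  8 → bin 4 (new)  [load 8/16]
  8 → bin 4  [load 16/16]
  5 → bin 2  [load 15/16]
  2 → bin 3  [load 11/16]
  2 → bin 3  [load 13/16]
4 bins opened.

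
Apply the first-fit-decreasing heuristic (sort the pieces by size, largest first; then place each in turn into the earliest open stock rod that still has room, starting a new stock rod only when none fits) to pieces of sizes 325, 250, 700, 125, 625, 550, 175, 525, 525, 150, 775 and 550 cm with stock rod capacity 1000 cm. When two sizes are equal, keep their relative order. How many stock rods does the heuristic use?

7

Sorted descending: 775, 700, 625, 550, 550, 525, 525, 325, 250, 175, 150, 125.
  775 → stock rod 1 (new)  [load 775/1000]
  700 → stock rod 2 (new)  [load 700/1000]
  625 → stock rod 3 (new)  [load 625/1000]
  550 → stock rod 4 (new)  [load 550/1000]
  550 → stock rod 5 (new)  [load 550/1000]
  525 → stock rod 6 (new)  [load 525/1000]
  525 → stock rod 7 (new)  [load 525/1000]
  325 → stock rod 3  [load 950/1000]
  250 → stock rod 2  [load 950/1000]
  175 → stock rod 1  [load 950/1000]
  150 → stock rod 4  [load 700/1000]
  125 → stock rod 4  [load 825/1000]
7 stock rods opened.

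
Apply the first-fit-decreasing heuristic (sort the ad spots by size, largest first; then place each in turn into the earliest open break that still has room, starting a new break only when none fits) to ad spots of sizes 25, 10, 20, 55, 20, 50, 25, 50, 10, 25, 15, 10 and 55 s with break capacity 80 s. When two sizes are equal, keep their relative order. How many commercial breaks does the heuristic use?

Sorted descending: 55, 55, 50, 50, 25, 25, 25, 20, 20, 15, 10, 10, 10.
  55 → break 1 (new)  [load 55/80]
  55 → break 2 (new)  [load 55/80]
  50 → break 3 (new)  [load 50/80]
  50 → break 4 (new)  [load 50/80]
  25 → break 1  [load 80/80]
  25 → break 2  [load 80/80]
  25 → break 3  [load 75/80]
  20 → break 4  [load 70/80]
  20 → break 5 (new)  [load 20/80]
  15 → break 5  [load 35/80]
  10 → break 4  [load 80/80]
  10 → break 5  [load 45/80]
  10 → break 5  [load 55/80]
5 commercial breaks opened.

5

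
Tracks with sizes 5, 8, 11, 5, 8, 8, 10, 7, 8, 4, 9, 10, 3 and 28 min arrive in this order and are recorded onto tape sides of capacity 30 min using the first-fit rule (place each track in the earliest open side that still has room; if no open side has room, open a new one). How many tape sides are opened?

5

  5 → side 1 (new)  [load 5/30]
  8 → side 1  [load 13/30]
  11 → side 1  [load 24/30]
  5 → side 1  [load 29/30]
  8 → side 2 (new)  [load 8/30]
  8 → side 2  [load 16/30]
  10 → side 2  [load 26/30]
  7 → side 3 (new)  [load 7/30]
  8 → side 3  [load 15/30]
  4 → side 2  [load 30/30]
  9 → side 3  [load 24/30]
  10 → side 4 (new)  [load 10/30]
  3 → side 3  [load 27/30]
  28 → side 5 (new)  [load 28/30]
5 tape sides opened.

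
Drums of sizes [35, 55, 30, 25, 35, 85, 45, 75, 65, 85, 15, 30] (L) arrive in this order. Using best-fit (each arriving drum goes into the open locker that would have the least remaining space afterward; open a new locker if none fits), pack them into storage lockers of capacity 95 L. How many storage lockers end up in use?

  35 → locker 1 (new)  [load 35/95]
  55 → locker 1  [load 90/95]
  30 → locker 2 (new)  [load 30/95]
  25 → locker 2  [load 55/95]
  35 → locker 2  [load 90/95]
  85 → locker 3 (new)  [load 85/95]
  45 → locker 4 (new)  [load 45/95]
  75 → locker 5 (new)  [load 75/95]
  65 → locker 6 (new)  [load 65/95]
  85 → locker 7 (new)  [load 85/95]
  15 → locker 5  [load 90/95]
  30 → locker 6  [load 95/95]
7 storage lockers opened.

7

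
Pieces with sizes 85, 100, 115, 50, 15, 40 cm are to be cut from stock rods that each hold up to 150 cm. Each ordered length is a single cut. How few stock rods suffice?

Total = 115 + 100 + 85 + 50 + 40 + 15 = 405 cm.
Lower bound: ⌈405/150⌉ = 3 stock rods.
A packing using 3 stock rods:
  stock rod 1: 115 + 15 = 130
  stock rod 2: 100 + 50 = 150
  stock rod 3: 85 + 40 = 125
This matches the lower bound, so 3 is optimal.

3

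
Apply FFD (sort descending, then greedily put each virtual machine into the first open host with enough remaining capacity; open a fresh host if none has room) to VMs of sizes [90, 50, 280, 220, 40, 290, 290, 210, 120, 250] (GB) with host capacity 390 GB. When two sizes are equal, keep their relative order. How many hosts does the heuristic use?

6

Sorted descending: 290, 290, 280, 250, 220, 210, 120, 90, 50, 40.
  290 → host 1 (new)  [load 290/390]
  290 → host 2 (new)  [load 290/390]
  280 → host 3 (new)  [load 280/390]
  250 → host 4 (new)  [load 250/390]
  220 → host 5 (new)  [load 220/390]
  210 → host 6 (new)  [load 210/390]
  120 → host 4  [load 370/390]
  90 → host 1  [load 380/390]
  50 → host 2  [load 340/390]
  40 → host 2  [load 380/390]
6 hosts opened.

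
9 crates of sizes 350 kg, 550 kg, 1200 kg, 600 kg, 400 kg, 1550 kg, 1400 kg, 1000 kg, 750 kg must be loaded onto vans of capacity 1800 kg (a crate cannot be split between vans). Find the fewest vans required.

5

Total = 1550 + 1400 + 1200 + 1000 + 750 + 600 + 550 + 400 + 350 = 7800 kg.
Lower bound: ⌈7800/1800⌉ = 5 vans.
A packing using 5 vans:
  van 1: 1550 = 1550
  van 2: 1400 + 400 = 1800
  van 3: 1200 + 600 = 1800
  van 4: 1000 + 750 = 1750
  van 5: 550 + 350 = 900
This matches the lower bound, so 5 is optimal.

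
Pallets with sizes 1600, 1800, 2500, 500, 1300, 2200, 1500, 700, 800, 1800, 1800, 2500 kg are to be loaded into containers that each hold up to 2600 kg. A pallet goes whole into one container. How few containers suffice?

9

Total = 2500 + 2500 + 2200 + 1800 + 1800 + 1800 + 1600 + 1500 + 1300 + 800 + 700 + 500 = 19000 kg.
Lower bound: ⌈19000/2600⌉ = 8 containers.
A packing using 9 containers:
  container 1: 2500 = 2500
  container 2: 2500 = 2500
  container 3: 2200 = 2200
  container 4: 1800 + 800 = 2600
  container 5: 1800 + 700 = 2500
  container 6: 1800 + 500 = 2300
  container 7: 1600 = 1600
  container 8: 1500 = 1500
  container 9: 1300 = 1300
No arrangement into 8 containers stays within capacity, so 9 is optimal.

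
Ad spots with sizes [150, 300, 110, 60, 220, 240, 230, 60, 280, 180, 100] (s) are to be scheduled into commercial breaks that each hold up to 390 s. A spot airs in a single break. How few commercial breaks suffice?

6

Total = 300 + 280 + 240 + 230 + 220 + 180 + 150 + 110 + 100 + 60 + 60 = 1930 s.
Lower bound: ⌈1930/390⌉ = 5 commercial breaks.
A packing using 6 commercial breaks:
  break 1: 300 + 60 = 360
  break 2: 280 + 110 = 390
  break 3: 240 + 150 = 390
  break 4: 230 + 100 + 60 = 390
  break 5: 220 = 220
  break 6: 180 = 180
No arrangement into 5 commercial breaks stays within capacity, so 6 is optimal.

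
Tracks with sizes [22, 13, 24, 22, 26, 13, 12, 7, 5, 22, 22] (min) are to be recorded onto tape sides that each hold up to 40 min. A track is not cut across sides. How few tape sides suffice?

6

Total = 26 + 24 + 22 + 22 + 22 + 22 + 13 + 13 + 12 + 7 + 5 = 188 min.
Lower bound: ⌈188/40⌉ = 5 tape sides.
Also, 6 tracks each exceed 20 min, and no two of those can share a side, so at least 6 tape sides are needed.
A packing using 6 tape sides:
  side 1: 26 + 13 = 39
  side 2: 24 + 13 = 37
  side 3: 22 + 12 + 5 = 39
  side 4: 22 + 7 = 29
  side 5: 22 = 22
  side 6: 22 = 22
This matches the lower bound, so 6 is optimal.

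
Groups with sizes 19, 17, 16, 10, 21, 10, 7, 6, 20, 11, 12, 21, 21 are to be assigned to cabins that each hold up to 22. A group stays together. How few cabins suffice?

Total = 21 + 21 + 21 + 20 + 19 + 17 + 16 + 12 + 11 + 10 + 10 + 7 + 6 = 191.
Lower bound: ⌈191/22⌉ = 9 cabins.
A packing using 10 cabins:
  cabin 1: 21 = 21
  cabin 2: 21 = 21
  cabin 3: 21 = 21
  cabin 4: 20 = 20
  cabin 5: 19 = 19
  cabin 6: 17 = 17
  cabin 7: 16 + 6 = 22
  cabin 8: 12 + 10 = 22
  cabin 9: 11 + 10 = 21
  cabin 10: 7 = 7
No arrangement into 9 cabins stays within capacity, so 10 is optimal.

10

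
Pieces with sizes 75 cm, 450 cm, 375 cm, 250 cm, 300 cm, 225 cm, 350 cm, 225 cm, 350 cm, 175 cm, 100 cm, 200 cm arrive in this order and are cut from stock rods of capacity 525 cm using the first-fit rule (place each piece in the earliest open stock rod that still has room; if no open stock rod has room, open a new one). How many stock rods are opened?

  75 → stock rod 1 (new)  [load 75/525]
  450 → stock rod 1  [load 525/525]
  375 → stock rod 2 (new)  [load 375/525]
  250 → stock rod 3 (new)  [load 250/525]
  300 → stock rod 4 (new)  [load 300/525]
  225 → stock rod 3  [load 475/525]
  350 → stock rod 5 (new)  [load 350/525]
  225 → stock rod 4  [load 525/525]
  350 → stock rod 6 (new)  [load 350/525]
  175 → stock rod 5  [load 525/525]
  100 → stock rod 2  [load 475/525]
  200 → stock rod 7 (new)  [load 200/525]
7 stock rods opened.

7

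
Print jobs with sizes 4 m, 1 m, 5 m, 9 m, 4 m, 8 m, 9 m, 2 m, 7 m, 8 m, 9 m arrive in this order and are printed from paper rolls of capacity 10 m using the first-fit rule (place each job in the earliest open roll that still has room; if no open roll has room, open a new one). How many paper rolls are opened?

  4 → roll 1 (new)  [load 4/10]
  1 → roll 1  [load 5/10]
  5 → roll 1  [load 10/10]
  9 → roll 2 (new)  [load 9/10]
  4 → roll 3 (new)  [load 4/10]
  8 → roll 4 (new)  [load 8/10]
  9 → roll 5 (new)  [load 9/10]
  2 → roll 3  [load 6/10]
  7 → roll 6 (new)  [load 7/10]
  8 → roll 7 (new)  [load 8/10]
  9 → roll 8 (new)  [load 9/10]
8 paper rolls opened.

8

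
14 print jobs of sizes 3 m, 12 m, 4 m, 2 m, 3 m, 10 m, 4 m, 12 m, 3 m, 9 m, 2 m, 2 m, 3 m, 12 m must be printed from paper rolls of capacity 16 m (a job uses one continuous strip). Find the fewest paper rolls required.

Total = 12 + 12 + 12 + 10 + 9 + 4 + 4 + 3 + 3 + 3 + 3 + 2 + 2 + 2 = 81 m.
Lower bound: ⌈81/16⌉ = 6 paper rolls.
A packing using 6 paper rolls:
  roll 1: 12 + 4 = 16
  roll 2: 12 + 4 = 16
  roll 3: 12 + 3 = 15
  roll 4: 10 + 3 + 3 = 16
  roll 5: 9 + 3 + 2 + 2 = 16
  roll 6: 2 = 2
This matches the lower bound, so 6 is optimal.

6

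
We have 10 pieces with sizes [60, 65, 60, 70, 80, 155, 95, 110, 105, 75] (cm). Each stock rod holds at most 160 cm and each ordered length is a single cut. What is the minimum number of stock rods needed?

Total = 155 + 110 + 105 + 95 + 80 + 75 + 70 + 65 + 60 + 60 = 875 cm.
Lower bound: ⌈875/160⌉ = 6 stock rods.
A packing using 7 stock rods:
  stock rod 1: 155 = 155
  stock rod 2: 110 = 110
  stock rod 3: 105 = 105
  stock rod 4: 95 + 65 = 160
  stock rod 5: 80 + 75 = 155
  stock rod 6: 70 + 60 = 130
  stock rod 7: 60 = 60
No arrangement into 6 stock rods stays within capacity, so 7 is optimal.

7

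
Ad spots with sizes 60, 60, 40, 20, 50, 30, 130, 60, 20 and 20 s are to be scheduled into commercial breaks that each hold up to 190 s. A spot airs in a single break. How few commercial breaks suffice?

Total = 130 + 60 + 60 + 60 + 50 + 40 + 30 + 20 + 20 + 20 = 490 s.
Lower bound: ⌈490/190⌉ = 3 commercial breaks.
A packing using 3 commercial breaks:
  break 1: 130 + 60 = 190
  break 2: 60 + 60 + 50 + 20 = 190
  break 3: 40 + 30 + 20 + 20 = 110
This matches the lower bound, so 3 is optimal.

3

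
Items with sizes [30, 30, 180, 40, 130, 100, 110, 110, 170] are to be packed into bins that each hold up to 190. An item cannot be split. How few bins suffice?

6

Total = 180 + 170 + 130 + 110 + 110 + 100 + 40 + 30 + 30 = 900.
Lower bound: ⌈900/190⌉ = 5 bins.
Also, 6 items each exceed 95, and no two of those can share a bin, so at least 6 bins are needed.
A packing using 6 bins:
  bin 1: 180 = 180
  bin 2: 170 = 170
  bin 3: 130 + 40 = 170
  bin 4: 110 + 30 + 30 = 170
  bin 5: 110 = 110
  bin 6: 100 = 100
This matches the lower bound, so 6 is optimal.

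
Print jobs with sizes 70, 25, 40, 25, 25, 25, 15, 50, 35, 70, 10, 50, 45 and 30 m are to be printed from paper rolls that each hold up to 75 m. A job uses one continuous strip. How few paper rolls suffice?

Total = 70 + 70 + 50 + 50 + 45 + 40 + 35 + 30 + 25 + 25 + 25 + 25 + 15 + 10 = 515 m.
Lower bound: ⌈515/75⌉ = 7 paper rolls.
A packing using 7 paper rolls:
  roll 1: 70 = 70
  roll 2: 70 = 70
  roll 3: 50 + 25 = 75
  roll 4: 50 + 25 = 75
  roll 5: 45 + 30 = 75
  roll 6: 40 + 35 = 75
  roll 7: 25 + 25 + 15 + 10 = 75
This matches the lower bound, so 7 is optimal.

7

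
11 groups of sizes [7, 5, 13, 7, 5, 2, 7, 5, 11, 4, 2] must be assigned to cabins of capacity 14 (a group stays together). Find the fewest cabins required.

Total = 13 + 11 + 7 + 7 + 7 + 5 + 5 + 5 + 4 + 2 + 2 = 68.
Lower bound: ⌈68/14⌉ = 5 cabins.
A packing using 5 cabins:
  cabin 1: 13 = 13
  cabin 2: 11 + 2 = 13
  cabin 3: 7 + 7 = 14
  cabin 4: 7 + 5 + 2 = 14
  cabin 5: 5 + 5 + 4 = 14
This matches the lower bound, so 5 is optimal.

5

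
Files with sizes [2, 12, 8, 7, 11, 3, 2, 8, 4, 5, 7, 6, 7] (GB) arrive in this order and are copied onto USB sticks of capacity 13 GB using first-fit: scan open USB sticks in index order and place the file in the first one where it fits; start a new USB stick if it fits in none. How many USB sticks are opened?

7

  2 → USB stick 1 (new)  [load 2/13]
  12 → USB stick 2 (new)  [load 12/13]
  8 → USB stick 1  [load 10/13]
  7 → USB stick 3 (new)  [load 7/13]
  11 → USB stick 4 (new)  [load 11/13]
  3 → USB stick 1  [load 13/13]
  2 → USB stick 3  [load 9/13]
  8 → USB stick 5 (new)  [load 8/13]
  4 → USB stick 3  [load 13/13]
  5 → USB stick 5  [load 13/13]
  7 → USB stick 6 (new)  [load 7/13]
  6 → USB stick 6  [load 13/13]
  7 → USB stick 7 (new)  [load 7/13]
7 USB sticks opened.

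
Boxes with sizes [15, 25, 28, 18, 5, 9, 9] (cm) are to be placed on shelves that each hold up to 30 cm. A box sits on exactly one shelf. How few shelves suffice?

Total = 28 + 25 + 18 + 15 + 9 + 9 + 5 = 109 cm.
Lower bound: ⌈109/30⌉ = 4 shelves.
A packing using 4 shelves:
  shelf 1: 28 = 28
  shelf 2: 25 + 5 = 30
  shelf 3: 18 + 9 = 27
  shelf 4: 15 + 9 = 24
This matches the lower bound, so 4 is optimal.

4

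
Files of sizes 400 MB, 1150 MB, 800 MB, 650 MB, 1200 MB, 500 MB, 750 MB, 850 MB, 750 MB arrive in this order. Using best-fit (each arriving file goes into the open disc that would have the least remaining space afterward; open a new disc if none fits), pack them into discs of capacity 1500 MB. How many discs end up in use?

  400 → disc 1 (new)  [load 400/1500]
  1150 → disc 2 (new)  [load 1150/1500]
  800 → disc 1  [load 1200/1500]
  650 → disc 3 (new)  [load 650/1500]
  1200 → disc 4 (new)  [load 1200/1500]
  500 → disc 3  [load 1150/1500]
  750 → disc 5 (new)  [load 750/1500]
  850 → disc 6 (new)  [load 850/1500]
  750 → disc 5  [load 1500/1500]
6 discs opened.

6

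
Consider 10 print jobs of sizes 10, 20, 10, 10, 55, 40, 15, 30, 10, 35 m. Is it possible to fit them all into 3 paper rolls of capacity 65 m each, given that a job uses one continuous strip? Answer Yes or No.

Total = 235 m; ⌈235/65⌉ = 4.
At least 4 paper rolls are required, but only 3 are allowed.

No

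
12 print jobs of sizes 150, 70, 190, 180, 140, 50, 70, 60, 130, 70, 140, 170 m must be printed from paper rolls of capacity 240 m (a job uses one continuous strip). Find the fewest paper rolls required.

Total = 190 + 180 + 170 + 150 + 140 + 140 + 130 + 70 + 70 + 70 + 60 + 50 = 1420 m.
Lower bound: ⌈1420/240⌉ = 6 paper rolls.
Also, 7 print jobs each exceed 120 m, and no two of those can share a roll, so at least 7 paper rolls are needed.
A packing using 7 paper rolls:
  roll 1: 190 + 50 = 240
  roll 2: 180 + 60 = 240
  roll 3: 170 + 70 = 240
  roll 4: 150 + 70 = 220
  roll 5: 140 + 70 = 210
  roll 6: 140 = 140
  roll 7: 130 = 130
This matches the lower bound, so 7 is optimal.

7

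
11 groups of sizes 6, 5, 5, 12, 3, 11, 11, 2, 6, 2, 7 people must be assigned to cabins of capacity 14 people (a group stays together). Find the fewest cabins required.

6

Total = 12 + 11 + 11 + 7 + 6 + 6 + 5 + 5 + 3 + 2 + 2 = 70 people.
Lower bound: ⌈70/14⌉ = 5 cabins.
A packing using 6 cabins:
  cabin 1: 12 + 2 = 14
  cabin 2: 11 + 3 = 14
  cabin 3: 11 + 2 = 13
  cabin 4: 7 + 6 = 13
  cabin 5: 6 + 5 = 11
  cabin 6: 5 = 5
No arrangement into 5 cabins stays within capacity, so 6 is optimal.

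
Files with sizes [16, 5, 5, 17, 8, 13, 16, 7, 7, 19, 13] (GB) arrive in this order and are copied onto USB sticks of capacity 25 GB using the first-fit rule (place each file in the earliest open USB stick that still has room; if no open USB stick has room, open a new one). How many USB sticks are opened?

  16 → USB stick 1 (new)  [load 16/25]
  5 → USB stick 1  [load 21/25]
  5 → USB stick 2 (new)  [load 5/25]
  17 → USB stick 2  [load 22/25]
  8 → USB stick 3 (new)  [load 8/25]
  13 → USB stick 3  [load 21/25]
  16 → USB stick 4 (new)  [load 16/25]
  7 → USB stick 4  [load 23/25]
  7 → USB stick 5 (new)  [load 7/25]
  19 → USB stick 6 (new)  [load 19/25]
  13 → USB stick 5  [load 20/25]
6 USB sticks opened.

6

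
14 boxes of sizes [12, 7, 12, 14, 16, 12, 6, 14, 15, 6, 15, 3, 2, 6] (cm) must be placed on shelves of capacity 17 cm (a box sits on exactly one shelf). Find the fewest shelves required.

Total = 16 + 15 + 15 + 14 + 14 + 12 + 12 + 12 + 7 + 6 + 6 + 6 + 3 + 2 = 140 cm.
Lower bound: ⌈140/17⌉ = 9 shelves.
A packing using 10 shelves:
  shelf 1: 16 = 16
  shelf 2: 15 + 2 = 17
  shelf 3: 15 = 15
  shelf 4: 14 + 3 = 17
  shelf 5: 14 = 14
  shelf 6: 12 = 12
  shelf 7: 12 = 12
  shelf 8: 12 = 12
  shelf 9: 7 + 6 = 13
  shelf 10: 6 + 6 = 12
No arrangement into 9 shelves stays within capacity, so 10 is optimal.

10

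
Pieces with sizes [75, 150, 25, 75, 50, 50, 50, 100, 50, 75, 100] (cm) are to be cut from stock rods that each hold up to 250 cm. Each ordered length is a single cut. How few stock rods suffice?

4

Total = 150 + 100 + 100 + 75 + 75 + 75 + 50 + 50 + 50 + 50 + 25 = 800 cm.
Lower bound: ⌈800/250⌉ = 4 stock rods.
A packing using 4 stock rods:
  stock rod 1: 150 + 100 = 250
  stock rod 2: 100 + 75 + 75 = 250
  stock rod 3: 75 + 50 + 50 + 50 + 25 = 250
  stock rod 4: 50 = 50
This matches the lower bound, so 4 is optimal.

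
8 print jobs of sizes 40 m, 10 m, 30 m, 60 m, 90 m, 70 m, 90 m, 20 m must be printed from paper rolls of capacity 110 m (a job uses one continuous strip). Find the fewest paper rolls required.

Total = 90 + 90 + 70 + 60 + 40 + 30 + 20 + 10 = 410 m.
Lower bound: ⌈410/110⌉ = 4 paper rolls.
A packing using 4 paper rolls:
  roll 1: 90 + 20 = 110
  roll 2: 90 + 10 = 100
  roll 3: 70 + 40 = 110
  roll 4: 60 + 30 = 90
This matches the lower bound, so 4 is optimal.

4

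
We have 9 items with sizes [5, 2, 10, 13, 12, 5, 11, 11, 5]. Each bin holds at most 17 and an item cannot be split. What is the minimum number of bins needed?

5

Total = 13 + 12 + 11 + 11 + 10 + 5 + 5 + 5 + 2 = 74.
Lower bound: ⌈74/17⌉ = 5 bins.
A packing using 5 bins:
  bin 1: 13 + 2 = 15
  bin 2: 12 + 5 = 17
  bin 3: 11 + 5 = 16
  bin 4: 11 + 5 = 16
  bin 5: 10 = 10
This matches the lower bound, so 5 is optimal.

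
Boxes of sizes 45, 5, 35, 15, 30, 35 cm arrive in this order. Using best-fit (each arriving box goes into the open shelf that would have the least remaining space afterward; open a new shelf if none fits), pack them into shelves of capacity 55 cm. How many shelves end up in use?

4

  45 → shelf 1 (new)  [load 45/55]
  5 → shelf 1  [load 50/55]
  35 → shelf 2 (new)  [load 35/55]
  15 → shelf 2  [load 50/55]
  30 → shelf 3 (new)  [load 30/55]
  35 → shelf 4 (new)  [load 35/55]
4 shelves opened.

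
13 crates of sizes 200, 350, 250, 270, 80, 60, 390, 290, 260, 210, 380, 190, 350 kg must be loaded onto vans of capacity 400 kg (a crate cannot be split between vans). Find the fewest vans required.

Total = 390 + 380 + 350 + 350 + 290 + 270 + 260 + 250 + 210 + 200 + 190 + 80 + 60 = 3280 kg.
Lower bound: ⌈3280/400⌉ = 9 vans.
A packing using 10 vans:
  van 1: 390 = 390
  van 2: 380 = 380
  van 3: 350 = 350
  van 4: 350 = 350
  van 5: 290 + 80 = 370
  van 6: 270 + 60 = 330
  van 7: 260 = 260
  van 8: 250 = 250
  van 9: 210 + 190 = 400
  van 10: 200 = 200
No arrangement into 9 vans stays within capacity, so 10 is optimal.

10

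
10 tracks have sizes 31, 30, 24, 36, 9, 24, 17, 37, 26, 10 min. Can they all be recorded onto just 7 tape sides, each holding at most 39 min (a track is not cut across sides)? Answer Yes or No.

No

Total = 244 min; ⌈244/39⌉ = 7.
The bound of 7 does not rule out 7, but exhaustive search shows no assignment into 7 tape sides of capacity 39 min exists — the minimum is 8.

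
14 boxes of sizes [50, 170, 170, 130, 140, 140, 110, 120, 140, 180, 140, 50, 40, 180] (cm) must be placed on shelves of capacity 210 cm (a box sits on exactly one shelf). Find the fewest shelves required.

Total = 180 + 180 + 170 + 170 + 140 + 140 + 140 + 140 + 130 + 120 + 110 + 50 + 50 + 40 = 1760 cm.
Lower bound: ⌈1760/210⌉ = 9 shelves.
Also, 11 boxes each exceed 105 cm, and no two of those can share a shelf, so at least 11 shelves are needed.
A packing using 11 shelves:
  shelf 1: 180 = 180
  shelf 2: 180 = 180
  shelf 3: 170 + 40 = 210
  shelf 4: 170 = 170
  shelf 5: 140 + 50 = 190
  shelf 6: 140 + 50 = 190
  shelf 7: 140 = 140
  shelf 8: 140 = 140
  shelf 9: 130 = 130
  shelf 10: 120 = 120
  shelf 11: 110 = 110
This matches the lower bound, so 11 is optimal.

11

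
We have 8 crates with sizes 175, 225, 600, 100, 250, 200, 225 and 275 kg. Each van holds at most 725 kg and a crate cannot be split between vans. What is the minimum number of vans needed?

3

Total = 600 + 275 + 250 + 225 + 225 + 200 + 175 + 100 = 2050 kg.
Lower bound: ⌈2050/725⌉ = 3 vans.
A packing using 3 vans:
  van 1: 600 + 100 = 700
  van 2: 275 + 250 + 200 = 725
  van 3: 225 + 225 + 175 = 625
This matches the lower bound, so 3 is optimal.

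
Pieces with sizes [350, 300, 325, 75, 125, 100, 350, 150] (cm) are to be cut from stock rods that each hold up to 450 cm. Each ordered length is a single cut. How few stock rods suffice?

Total = 350 + 350 + 325 + 300 + 150 + 125 + 100 + 75 = 1775 cm.
Lower bound: ⌈1775/450⌉ = 4 stock rods.
A packing using 4 stock rods:
  stock rod 1: 350 + 100 = 450
  stock rod 2: 350 + 75 = 425
  stock rod 3: 325 + 125 = 450
  stock rod 4: 300 + 150 = 450
This matches the lower bound, so 4 is optimal.

4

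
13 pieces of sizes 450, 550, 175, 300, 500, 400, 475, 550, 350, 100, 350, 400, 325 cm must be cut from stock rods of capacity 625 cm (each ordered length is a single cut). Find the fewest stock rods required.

10

Total = 550 + 550 + 500 + 475 + 450 + 400 + 400 + 350 + 350 + 325 + 300 + 175 + 100 = 4925 cm.
Lower bound: ⌈4925/625⌉ = 8 stock rods.
Also, 10 pieces each exceed 625/2 cm, and no two of those can share a stock rod, so at least 10 stock rods are needed.
A packing using 10 stock rods:
  stock rod 1: 550 = 550
  stock rod 2: 550 = 550
  stock rod 3: 500 + 100 = 600
  stock rod 4: 475 = 475
  stock rod 5: 450 + 175 = 625
  stock rod 6: 400 = 400
  stock rod 7: 400 = 400
  stock rod 8: 350 = 350
  stock rod 9: 350 = 350
  stock rod 10: 325 + 300 = 625
This matches the lower bound, so 10 is optimal.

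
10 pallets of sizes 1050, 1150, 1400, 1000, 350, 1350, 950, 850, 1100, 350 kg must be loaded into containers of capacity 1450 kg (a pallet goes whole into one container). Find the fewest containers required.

8

Total = 1400 + 1350 + 1150 + 1100 + 1050 + 1000 + 950 + 850 + 350 + 350 = 9550 kg.
Lower bound: ⌈9550/1450⌉ = 7 containers.
Also, 8 pallets each exceed 725 kg, and no two of those can share a container, so at least 8 containers are needed.
A packing using 8 containers:
  container 1: 1400 = 1400
  container 2: 1350 = 1350
  container 3: 1150 = 1150
  container 4: 1100 + 350 = 1450
  container 5: 1050 + 350 = 1400
  container 6: 1000 = 1000
  container 7: 950 = 950
  container 8: 850 = 850
This matches the lower bound, so 8 is optimal.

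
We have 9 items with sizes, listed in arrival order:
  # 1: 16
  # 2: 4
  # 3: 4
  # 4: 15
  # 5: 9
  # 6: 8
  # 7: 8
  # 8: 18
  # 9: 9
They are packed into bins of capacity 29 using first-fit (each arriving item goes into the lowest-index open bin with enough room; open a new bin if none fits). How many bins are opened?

  16 → bin 1 (new)  [load 16/29]
  4 → bin 1  [load 20/29]
  4 → bin 1  [load 24/29]
  15 → bin 2 (new)  [load 15/29]
  9 → bin 2  [load 24/29]
  8 → bin 3 (new)  [load 8/29]
  8 → bin 3  [load 16/29]
  18 → bin 4 (new)  [load 18/29]
  9 → bin 3  [load 25/29]
4 bins opened.

4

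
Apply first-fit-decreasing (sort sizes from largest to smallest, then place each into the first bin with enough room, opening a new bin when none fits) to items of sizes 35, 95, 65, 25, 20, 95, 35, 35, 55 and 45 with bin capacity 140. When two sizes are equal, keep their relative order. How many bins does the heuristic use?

4

Sorted descending: 95, 95, 65, 55, 45, 35, 35, 35, 25, 20.
  95 → bin 1 (new)  [load 95/140]
  95 → bin 2 (new)  [load 95/140]
  65 → bin 3 (new)  [load 65/140]
  55 → bin 3  [load 120/140]
  45 → bin 1  [load 140/140]
  35 → bin 2  [load 130/140]
  35 → bin 4 (new)  [load 35/140]
  35 → bin 4  [load 70/140]
  25 → bin 4  [load 95/140]
  20 → bin 3  [load 140/140]
4 bins opened.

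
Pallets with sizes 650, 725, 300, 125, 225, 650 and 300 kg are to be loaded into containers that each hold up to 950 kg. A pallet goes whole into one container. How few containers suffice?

4

Total = 725 + 650 + 650 + 300 + 300 + 225 + 125 = 2975 kg.
Lower bound: ⌈2975/950⌉ = 4 containers.
A packing using 4 containers:
  container 1: 725 + 225 = 950
  container 2: 650 + 300 = 950
  container 3: 650 + 300 = 950
  container 4: 125 = 125
This matches the lower bound, so 4 is optimal.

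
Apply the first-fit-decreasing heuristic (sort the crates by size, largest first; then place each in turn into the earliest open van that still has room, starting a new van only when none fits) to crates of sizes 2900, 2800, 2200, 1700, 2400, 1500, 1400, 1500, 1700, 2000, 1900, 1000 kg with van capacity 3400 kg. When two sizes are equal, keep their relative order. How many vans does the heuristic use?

Sorted descending: 2900, 2800, 2400, 2200, 2000, 1900, 1700, 1700, 1500, 1500, 1400, 1000.
  2900 → van 1 (new)  [load 2900/3400]
  2800 → van 2 (new)  [load 2800/3400]
  2400 → van 3 (new)  [load 2400/3400]
  2200 → van 4 (new)  [load 2200/3400]
  2000 → van 5 (new)  [load 2000/3400]
  1900 → van 6 (new)  [load 1900/3400]
  1700 → van 7 (new)  [load 1700/3400]
  1700 → van 7  [load 3400/3400]
  1500 → van 6  [load 3400/3400]
  1500 → van 8 (new)  [load 1500/3400]
  1400 → van 5  [load 3400/3400]
  1000 → van 3  [load 3400/3400]
8 vans opened.

8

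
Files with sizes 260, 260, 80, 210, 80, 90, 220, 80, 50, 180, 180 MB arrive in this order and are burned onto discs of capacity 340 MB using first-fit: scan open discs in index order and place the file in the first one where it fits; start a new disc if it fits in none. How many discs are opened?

6

  260 → disc 1 (new)  [load 260/340]
  260 → disc 2 (new)  [load 260/340]
  80 → disc 1  [load 340/340]
  210 → disc 3 (new)  [load 210/340]
  80 → disc 2  [load 340/340]
  90 → disc 3  [load 300/340]
  220 → disc 4 (new)  [load 220/340]
  80 → disc 4  [load 300/340]
  50 → disc 5 (new)  [load 50/340]
  180 → disc 5  [load 230/340]
  180 → disc 6 (new)  [load 180/340]
6 discs opened.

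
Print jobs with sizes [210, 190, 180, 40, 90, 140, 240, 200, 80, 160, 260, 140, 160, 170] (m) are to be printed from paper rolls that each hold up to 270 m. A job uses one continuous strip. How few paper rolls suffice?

Total = 260 + 240 + 210 + 200 + 190 + 180 + 170 + 160 + 160 + 140 + 140 + 90 + 80 + 40 = 2260 m.
Lower bound: ⌈2260/270⌉ = 9 paper rolls.
Also, 11 print jobs each exceed 135 m, and no two of those can share a roll, so at least 11 paper rolls are needed.
A packing using 11 paper rolls:
  roll 1: 260 = 260
  roll 2: 240 = 240
  roll 3: 210 + 40 = 250
  roll 4: 200 = 200
  roll 5: 190 + 80 = 270
  roll 6: 180 + 90 = 270
  roll 7: 170 = 170
  roll 8: 160 = 160
  roll 9: 160 = 160
  roll 10: 140 = 140
  roll 11: 140 = 140
This matches the lower bound, so 11 is optimal.

11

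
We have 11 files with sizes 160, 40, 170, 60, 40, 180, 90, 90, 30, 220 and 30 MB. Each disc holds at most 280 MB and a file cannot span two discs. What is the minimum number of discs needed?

4

Total = 220 + 180 + 170 + 160 + 90 + 90 + 60 + 40 + 40 + 30 + 30 = 1110 MB.
Lower bound: ⌈1110/280⌉ = 4 discs.
A packing using 4 discs:
  disc 1: 220 + 60 = 280
  disc 2: 180 + 90 = 270
  disc 3: 170 + 40 + 40 + 30 = 280
  disc 4: 160 + 90 + 30 = 280
This matches the lower bound, so 4 is optimal.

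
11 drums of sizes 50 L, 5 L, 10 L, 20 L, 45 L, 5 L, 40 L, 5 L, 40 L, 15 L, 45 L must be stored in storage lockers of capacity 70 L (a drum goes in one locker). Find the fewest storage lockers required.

Total = 50 + 45 + 45 + 40 + 40 + 20 + 15 + 10 + 5 + 5 + 5 = 280 L.
Lower bound: ⌈280/70⌉ = 4 storage lockers.
Also, 5 drums each exceed 35 L, and no two of those can share a locker, so at least 5 storage lockers are needed.
A packing using 5 storage lockers:
  locker 1: 50 + 20 = 70
  locker 2: 45 + 15 + 10 = 70
  locker 3: 45 + 5 + 5 + 5 = 60
  locker 4: 40 = 40
  locker 5: 40 = 40
This matches the lower bound, so 5 is optimal.

5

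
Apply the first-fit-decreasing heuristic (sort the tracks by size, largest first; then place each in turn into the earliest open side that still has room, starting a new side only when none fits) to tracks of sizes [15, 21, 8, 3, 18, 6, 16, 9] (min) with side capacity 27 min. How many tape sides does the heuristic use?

Sorted descending: 21, 18, 16, 15, 9, 8, 6, 3.
  21 → side 1 (new)  [load 21/27]
  18 → side 2 (new)  [load 18/27]
  16 → side 3 (new)  [load 16/27]
  15 → side 4 (new)  [load 15/27]
  9 → side 2  [load 27/27]
  8 → side 3  [load 24/27]
  6 → side 1  [load 27/27]
  3 → side 3  [load 27/27]
4 tape sides opened.

4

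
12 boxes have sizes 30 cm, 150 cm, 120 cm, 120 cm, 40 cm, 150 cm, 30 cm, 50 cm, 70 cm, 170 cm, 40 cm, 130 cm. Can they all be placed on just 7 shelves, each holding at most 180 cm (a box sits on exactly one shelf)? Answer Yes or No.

A valid assignment using 7 shelves:
  shelf 1: 170 = 170
  shelf 2: 150 + 30 = 180
  shelf 3: 150 + 30 = 180
  shelf 4: 130 + 50 = 180
  shelf 5: 120 + 40 = 160
  shelf 6: 120 + 40 = 160
  shelf 7: 70 = 70
Every load is within 180 cm, so 7 shelves suffice.

Yes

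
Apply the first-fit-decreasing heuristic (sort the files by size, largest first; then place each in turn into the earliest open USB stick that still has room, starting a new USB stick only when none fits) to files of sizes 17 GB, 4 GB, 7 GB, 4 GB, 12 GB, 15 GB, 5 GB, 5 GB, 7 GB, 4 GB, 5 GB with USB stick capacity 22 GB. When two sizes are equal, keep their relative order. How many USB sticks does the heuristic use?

4

Sorted descending: 17, 15, 12, 7, 7, 5, 5, 5, 4, 4, 4.
  17 → USB stick 1 (new)  [load 17/22]
  15 → USB stick 2 (new)  [load 15/22]
  12 → USB stick 3 (new)  [load 12/22]
  7 → USB stick 2  [load 22/22]
  7 → USB stick 3  [load 19/22]
  5 → USB stick 1  [load 22/22]
  5 → USB stick 4 (new)  [load 5/22]
  5 → USB stick 4  [load 10/22]
  4 → USB stick 4  [load 14/22]
  4 → USB stick 4  [load 18/22]
  4 → USB stick 4  [load 22/22]
4 USB sticks opened.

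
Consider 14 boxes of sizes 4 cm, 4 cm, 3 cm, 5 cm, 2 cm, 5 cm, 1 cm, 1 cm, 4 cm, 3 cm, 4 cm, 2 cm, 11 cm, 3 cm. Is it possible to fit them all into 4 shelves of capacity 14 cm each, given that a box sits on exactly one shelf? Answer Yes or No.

A valid assignment using 4 shelves:
  shelf 1: 11 + 3 = 14
  shelf 2: 5 + 5 + 4 = 14
  shelf 3: 4 + 4 + 4 + 2 = 14
  shelf 4: 3 + 3 + 2 + 1 + 1 = 10
Every load is within 14 cm, so 4 shelves suffice.

Yes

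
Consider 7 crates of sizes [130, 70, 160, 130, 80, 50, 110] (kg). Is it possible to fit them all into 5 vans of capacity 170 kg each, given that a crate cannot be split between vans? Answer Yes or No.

Yes

A valid assignment using 5 vans:
  van 1: 160 = 160
  van 2: 130 = 130
  van 3: 130 = 130
  van 4: 110 + 50 = 160
  van 5: 80 + 70 = 150
Every load is within 170 kg, so 5 vans suffice.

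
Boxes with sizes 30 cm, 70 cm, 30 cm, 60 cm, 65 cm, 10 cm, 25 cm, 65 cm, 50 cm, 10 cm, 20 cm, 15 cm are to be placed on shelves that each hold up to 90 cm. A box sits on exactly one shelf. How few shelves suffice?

5

Total = 70 + 65 + 65 + 60 + 50 + 30 + 30 + 25 + 20 + 15 + 10 + 10 = 450 cm.
Lower bound: ⌈450/90⌉ = 5 shelves.
A packing using 5 shelves:
  shelf 1: 70 + 20 = 90
  shelf 2: 65 + 25 = 90
  shelf 3: 65 + 15 + 10 = 90
  shelf 4: 60 + 30 = 90
  shelf 5: 50 + 30 + 10 = 90
This matches the lower bound, so 5 is optimal.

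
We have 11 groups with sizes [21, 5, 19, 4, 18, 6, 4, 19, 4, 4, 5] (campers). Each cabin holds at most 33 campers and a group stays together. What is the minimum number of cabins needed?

4

Total = 21 + 19 + 19 + 18 + 6 + 5 + 5 + 4 + 4 + 4 + 4 = 109 campers.
Lower bound: ⌈109/33⌉ = 4 cabins.
A packing using 4 cabins:
  cabin 1: 21 + 6 + 5 = 32
  cabin 2: 19 + 5 + 4 + 4 = 32
  cabin 3: 19 + 4 + 4 = 27
  cabin 4: 18 = 18
This matches the lower bound, so 4 is optimal.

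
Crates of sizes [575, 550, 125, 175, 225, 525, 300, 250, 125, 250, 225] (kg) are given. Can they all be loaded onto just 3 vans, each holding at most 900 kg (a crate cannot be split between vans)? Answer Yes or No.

Total = 3325 kg; ⌈3325/900⌉ = 4.
At least 4 vans are required, but only 3 are allowed.

No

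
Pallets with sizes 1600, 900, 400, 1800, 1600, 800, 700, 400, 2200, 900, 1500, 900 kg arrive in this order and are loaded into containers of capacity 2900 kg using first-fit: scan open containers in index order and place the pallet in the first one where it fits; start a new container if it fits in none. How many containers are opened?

  1600 → container 1 (new)  [load 1600/2900]
  900 → container 1  [load 2500/2900]
  400 → container 1  [load 2900/2900]
  1800 → container 2 (new)  [load 1800/2900]
  1600 → container 3 (new)  [load 1600/2900]
  800 → container 2  [load 2600/2900]
  700 → container 3  [load 2300/2900]
  400 → container 3  [load 2700/2900]
  2200 → container 4 (new)  [load 2200/2900]
  900 → container 5 (new)  [load 900/2900]
  1500 → container 5  [load 2400/2900]
  900 → container 6 (new)  [load 900/2900]
6 containers opened.

6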